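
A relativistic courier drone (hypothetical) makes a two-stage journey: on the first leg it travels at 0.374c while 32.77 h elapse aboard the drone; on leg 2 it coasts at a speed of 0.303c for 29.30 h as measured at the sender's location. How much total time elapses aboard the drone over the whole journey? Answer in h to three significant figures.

Leg 1: 32.77 h is already measured aboard the drone.
Leg 2: γ = 1/√(1 − 0.303²) = 1/√0.9082 = 1.049; τ_2 = 29.30/1.049 = 27.92 h.
Total: 32.77 + 27.92 h.

τ = 60.7 h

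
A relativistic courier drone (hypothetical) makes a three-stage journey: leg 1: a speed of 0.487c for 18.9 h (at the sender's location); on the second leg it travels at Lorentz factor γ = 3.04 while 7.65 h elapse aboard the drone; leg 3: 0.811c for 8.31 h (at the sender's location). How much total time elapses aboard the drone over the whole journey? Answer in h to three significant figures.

Leg 1: γ = 1/√(1 − 0.487²) = 1/√0.7628 = 1.145; τ_1 = 18.9/1.145 = 16.51 h.
Leg 2: 7.65 h is already measured aboard the drone.
Leg 3: γ = 1/√(1 − 0.811²) = 1/√0.3423 = 1.709; τ_3 = 8.31/1.709 = 4.862 h.
Total: 16.51 + 7.650 + 4.862 h.

τ = 29.0 h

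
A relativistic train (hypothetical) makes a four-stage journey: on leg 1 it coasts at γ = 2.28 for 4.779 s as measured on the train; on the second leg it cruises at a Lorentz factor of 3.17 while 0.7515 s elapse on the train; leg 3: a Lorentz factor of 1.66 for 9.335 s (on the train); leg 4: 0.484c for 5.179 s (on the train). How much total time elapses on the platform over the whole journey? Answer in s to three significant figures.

Δt = 34.7 s

Leg 1: γ = 2.28; Δt_1 = 2.280 × 4.779 = 10.90 s.
Leg 2: γ = 3.17; Δt_2 = 3.170 × 0.7515 = 2.382 s.
Leg 3: γ = 1.66; Δt_3 = 1.660 × 9.335 = 15.50 s.
Leg 4: γ = 1/√(1 − 0.484²) = 1/√0.7657 = 1.143; Δt_4 = 1.143 × 5.179 = 5.918 s.
Total: 10.90 + 2.382 + 15.50 + 5.918 s.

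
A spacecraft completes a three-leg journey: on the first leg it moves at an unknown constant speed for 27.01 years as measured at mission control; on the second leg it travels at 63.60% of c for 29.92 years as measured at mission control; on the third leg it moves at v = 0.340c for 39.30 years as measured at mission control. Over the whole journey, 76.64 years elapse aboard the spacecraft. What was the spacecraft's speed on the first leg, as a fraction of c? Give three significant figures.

β = 0.789

Leg 1: speed unknown; τ_1 = 27.01/γ_1.
Leg 2: β = 0.6360; γ = 1/√(1 − 0.6360²) = 1/√0.5955 = 1.296; τ_2 = 29.92/1.296 = 23.09 years.
Leg 3: γ = 1/√(1 − 0.340²) = 1/√0.8844 = 1.063; τ_3 = 39.30/1.063 = 36.96 years.
Total proper time: τ_1 + 23.09 + 36.96 = 76.64, so τ_1 = 76.64 − 60.05 = 16.59 years.
γ_1 = 27.01/16.59 = 1.628; β = √(1 − 1/γ²) = √0.6226.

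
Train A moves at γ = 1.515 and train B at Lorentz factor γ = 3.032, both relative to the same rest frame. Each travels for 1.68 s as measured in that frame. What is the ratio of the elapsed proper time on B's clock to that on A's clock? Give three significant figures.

τ_B/τ_A = 0.500

A: γ = 1.515. B: γ = 3.032.
τ_A/τ_B = γ_B/γ_A = 3.032/1.515 = 2.001, so τ_B/τ_A = 0.4997.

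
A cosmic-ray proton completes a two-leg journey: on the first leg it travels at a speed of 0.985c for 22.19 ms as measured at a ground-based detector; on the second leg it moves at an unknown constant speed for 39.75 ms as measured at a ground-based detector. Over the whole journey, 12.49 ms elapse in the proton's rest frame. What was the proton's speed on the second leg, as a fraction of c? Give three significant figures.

β = 0.976

Leg 1: γ = 1/√(1 − 0.985²) = 1/√0.02977 = 5.795; τ_1 = 22.19/5.795 = 3.829 ms.
Leg 2: speed unknown; τ_2 = 39.75/γ_2.
Total proper time: 3.829 + τ_2 = 12.49, so τ_2 = 12.49 − 3.829 = 8.661 ms.
γ_2 = 39.75/8.661 = 4.590; β = √(1 − 1/γ²) = √0.9525.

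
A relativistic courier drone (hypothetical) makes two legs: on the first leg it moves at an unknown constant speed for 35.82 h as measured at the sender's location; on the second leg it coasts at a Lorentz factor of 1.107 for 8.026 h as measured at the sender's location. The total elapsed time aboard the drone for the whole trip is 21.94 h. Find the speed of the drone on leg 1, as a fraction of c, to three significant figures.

β = 0.912

Leg 1: speed unknown; τ_1 = 35.82/γ_1.
Leg 2: γ = 1.107; τ_2 = 8.026/1.107 = 7.250 h.
Total proper time: τ_1 + 7.250 = 21.94, so τ_1 = 21.94 − 7.250 = 14.69 h.
γ_1 = 35.82/14.69 = 2.438; β = √(1 − 1/γ²) = √0.8318.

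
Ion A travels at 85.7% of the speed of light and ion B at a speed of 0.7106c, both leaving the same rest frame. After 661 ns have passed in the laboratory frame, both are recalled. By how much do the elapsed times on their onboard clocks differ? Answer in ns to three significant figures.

A: β = 0.857; γ = 1/√(1 − 0.857²) = 1/√0.2656 = 1.941; τ_A = 661/1.941 = 340.6 ns.
B: γ = 1/√(1 − 0.7106²) = 1/√0.4950 = 1.421; τ_B = 661/1.421 = 465.1 ns.

|τ_A − τ_B| = 124 ns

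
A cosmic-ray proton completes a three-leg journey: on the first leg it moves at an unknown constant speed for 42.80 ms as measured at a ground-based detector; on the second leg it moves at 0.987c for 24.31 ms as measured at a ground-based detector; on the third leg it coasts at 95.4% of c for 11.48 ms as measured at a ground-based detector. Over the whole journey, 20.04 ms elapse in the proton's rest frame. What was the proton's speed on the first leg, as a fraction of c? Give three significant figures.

β = 0.955

Leg 1: speed unknown; τ_1 = 42.80/γ_1.
Leg 2: γ = 1/√(1 − 0.987²) = 1/√0.02583 = 6.222; τ_2 = 24.31/6.222 = 3.907 ms.
Leg 3: β = 0.954; γ = 1/√(1 − 0.954²) = 1/√0.08988 = 3.335; τ_3 = 11.48/3.335 = 3.442 ms.
Total proper time: τ_1 + 3.907 + 3.442 = 20.04, so τ_1 = 20.04 − 7.349 = 12.69 ms.
γ_1 = 42.80/12.69 = 3.372; β = √(1 − 1/γ²) = √0.9121.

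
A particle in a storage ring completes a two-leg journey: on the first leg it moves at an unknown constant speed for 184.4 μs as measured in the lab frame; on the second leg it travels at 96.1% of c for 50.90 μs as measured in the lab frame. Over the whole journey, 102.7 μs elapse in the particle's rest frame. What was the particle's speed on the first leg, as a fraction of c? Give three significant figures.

β = 0.877

Leg 1: speed unknown; τ_1 = 184.4/γ_1.
Leg 2: β = 0.961; γ = 1/√(1 − 0.961²) = 1/√0.07648 = 3.616; τ_2 = 50.90/3.616 = 14.08 μs.
Total proper time: τ_1 + 14.08 = 102.7, so τ_1 = 102.7 − 14.08 = 88.62 μs.
γ_1 = 184.4/88.62 = 2.081; β = √(1 − 1/γ²) = √0.7690.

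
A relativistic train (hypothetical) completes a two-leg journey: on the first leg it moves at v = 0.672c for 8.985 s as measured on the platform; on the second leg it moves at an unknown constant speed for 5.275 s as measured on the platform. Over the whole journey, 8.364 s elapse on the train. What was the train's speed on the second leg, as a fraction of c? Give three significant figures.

Leg 1: γ = 1/√(1 − 0.672²) = 1/√0.5484 = 1.350; τ_1 = 8.985/1.350 = 6.654 s.
Leg 2: speed unknown; τ_2 = 5.275/γ_2.
Total proper time: 6.654 + τ_2 = 8.364, so τ_2 = 8.364 − 6.654 = 1.710 s.
γ_2 = 5.275/1.710 = 3.085; β = √(1 − 1/γ²) = √0.8949.

β = 0.946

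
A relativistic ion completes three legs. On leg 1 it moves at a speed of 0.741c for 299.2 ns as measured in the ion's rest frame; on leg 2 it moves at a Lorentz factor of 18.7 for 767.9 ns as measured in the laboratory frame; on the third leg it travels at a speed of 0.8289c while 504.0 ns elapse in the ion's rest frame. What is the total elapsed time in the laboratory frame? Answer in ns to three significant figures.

Δt = 2110 ns

Leg 1: γ = 1/√(1 − 0.741²) = 1/√0.4509 = 1.489; Δt_1 = 1.489 × 299.2 = 445.6 ns.
Leg 2: 767.9 ns is already measured in the laboratory frame.
Leg 3: γ = 1/√(1 − 0.8289²) = 1/√0.3129 = 1.788; Δt_3 = 1.788 × 504.0 = 901.0 ns.
Total: 445.6 + 767.9 + 901.0 ns.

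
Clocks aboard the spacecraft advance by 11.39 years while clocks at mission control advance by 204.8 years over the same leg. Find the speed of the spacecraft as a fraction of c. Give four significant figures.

β = 0.9985

The proper time is measured aboard the spacecraft (both events occur at the spacecraft's location); Δt is measured at mission control. γ = Δt/τ = 204.8/11.39 = 17.98.
β = √(1 − 1/γ²) = √(1 − 0.003093) = √0.9969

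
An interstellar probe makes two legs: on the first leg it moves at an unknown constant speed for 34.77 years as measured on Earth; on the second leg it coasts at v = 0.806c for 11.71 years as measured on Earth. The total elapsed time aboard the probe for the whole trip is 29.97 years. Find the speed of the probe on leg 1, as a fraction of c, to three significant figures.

β = 0.749

Leg 1: speed unknown; τ_1 = 34.77/γ_1.
Leg 2: γ = 1/√(1 − 0.806²) = 1/√0.3504 = 1.689; τ_2 = 11.71/1.689 = 6.931 years.
Total proper time: τ_1 + 6.931 = 29.97, so τ_1 = 29.97 − 6.931 = 23.04 years.
γ_1 = 34.77/23.04 = 1.509; β = √(1 − 1/γ²) = √0.5610.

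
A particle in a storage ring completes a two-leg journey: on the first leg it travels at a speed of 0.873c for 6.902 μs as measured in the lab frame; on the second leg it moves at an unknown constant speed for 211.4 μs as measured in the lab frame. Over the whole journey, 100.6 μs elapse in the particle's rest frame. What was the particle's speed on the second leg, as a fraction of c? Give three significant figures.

Leg 1: γ = 1/√(1 − 0.873²) = 1/√0.2379 = 2.050; τ_1 = 6.902/2.050 = 3.366 μs.
Leg 2: speed unknown; τ_2 = 211.4/γ_2.
Total proper time: 3.366 + τ_2 = 100.6, so τ_2 = 100.6 − 3.366 = 97.23 μs.
γ_2 = 211.4/97.23 = 2.174; β = √(1 − 1/γ²) = √0.7884.

β = 0.888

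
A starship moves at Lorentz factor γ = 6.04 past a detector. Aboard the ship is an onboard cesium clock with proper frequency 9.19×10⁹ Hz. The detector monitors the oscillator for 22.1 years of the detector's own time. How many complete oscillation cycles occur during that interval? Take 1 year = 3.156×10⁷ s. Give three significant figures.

γ = 6.04
During 22.1 years of lab time, the oscillator's proper time advances by τ = Δt/γ = 22.1/6.040 = 3.659 years = 1.155×10⁸ s.
N = f × τ = 9.19×10⁹ × 1.155×10⁸ = 1.061×10¹⁸.

N = 1.06×10¹⁸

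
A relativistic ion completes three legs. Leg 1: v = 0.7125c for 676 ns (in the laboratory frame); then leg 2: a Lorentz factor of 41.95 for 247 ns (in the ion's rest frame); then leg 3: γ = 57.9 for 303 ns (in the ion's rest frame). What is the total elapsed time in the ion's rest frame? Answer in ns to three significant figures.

Leg 1: γ = 1/√(1 − 0.7125²) = 1/√0.4923 = 1.425; τ_1 = 676/1.425 = 474.3 ns.
Leg 2: 247 ns is already measured in the ion's rest frame.
Leg 3: 303 ns is already measured in the ion's rest frame.
Total: 474.3 + 247.0 + 303.0 ns.

τ = 1020 ns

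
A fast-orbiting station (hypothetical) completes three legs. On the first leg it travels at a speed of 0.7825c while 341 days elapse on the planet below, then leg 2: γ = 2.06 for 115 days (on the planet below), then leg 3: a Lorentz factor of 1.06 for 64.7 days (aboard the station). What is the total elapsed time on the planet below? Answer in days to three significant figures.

Δt = 525 days

Leg 1: 341 days is already measured on the planet below.
Leg 2: 115 days is already measured on the planet below.
Leg 3: γ = 1.06; Δt_3 = 1.060 × 64.7 = 68.58 days.
Total: 341.0 + 115.0 + 68.58 days.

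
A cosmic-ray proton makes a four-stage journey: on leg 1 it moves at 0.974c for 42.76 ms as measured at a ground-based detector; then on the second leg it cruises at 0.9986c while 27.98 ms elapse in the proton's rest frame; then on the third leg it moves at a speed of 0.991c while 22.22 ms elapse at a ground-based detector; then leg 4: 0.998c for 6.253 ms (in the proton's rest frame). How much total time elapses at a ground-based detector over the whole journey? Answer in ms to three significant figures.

Δt = 693 ms

Leg 1: 42.76 ms is already measured at a ground-based detector.
Leg 2: γ = 1/√(1 − 0.9986²) = 1/√0.002798 = 18.90; Δt_2 = 18.90 × 27.98 = 529.0 ms.
Leg 3: 22.22 ms is already measured at a ground-based detector.
Leg 4: γ = 1/√(1 − 0.998²) = 1/√0.003996 = 15.82; Δt_4 = 15.82 × 6.253 = 98.92 ms.
Total: 42.76 + 529.0 + 22.22 + 98.92 ms.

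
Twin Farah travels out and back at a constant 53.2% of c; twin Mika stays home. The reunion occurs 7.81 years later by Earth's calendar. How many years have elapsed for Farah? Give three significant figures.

τ = 6.61 years

β = 0.532; γ = 1/√(1 − 0.532²) = 1/√0.7170 = 1.181
Farah's clock measures proper time along the trip: τ = Δt/γ = 7.81/1.181 years.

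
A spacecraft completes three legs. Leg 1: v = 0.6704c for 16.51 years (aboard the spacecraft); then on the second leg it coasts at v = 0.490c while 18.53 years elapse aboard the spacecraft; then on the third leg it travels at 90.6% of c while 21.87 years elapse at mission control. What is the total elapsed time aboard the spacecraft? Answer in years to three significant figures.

τ = 44.3 years

Leg 1: 16.51 years is already measured aboard the spacecraft.
Leg 2: 18.53 years is already measured aboard the spacecraft.
Leg 3: β = 0.906; γ = 1/√(1 − 0.906²) = 1/√0.1792 = 2.363; τ_3 = 21.87/2.363 = 9.257 years.
Total: 16.51 + 18.53 + 9.257 years.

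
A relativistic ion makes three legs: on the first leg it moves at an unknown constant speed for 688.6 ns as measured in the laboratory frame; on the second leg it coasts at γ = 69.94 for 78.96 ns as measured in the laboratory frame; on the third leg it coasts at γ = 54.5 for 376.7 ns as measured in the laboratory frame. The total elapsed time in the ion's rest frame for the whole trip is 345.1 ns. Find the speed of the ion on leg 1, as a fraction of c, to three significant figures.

Leg 1: speed unknown; τ_1 = 688.6/γ_1.
Leg 2: γ = 69.94; τ_2 = 78.96/69.94 = 1.129 ns.
Leg 3: γ = 54.5; τ_3 = 376.7/54.50 = 6.912 ns.
Total proper time: τ_1 + 1.129 + 6.912 = 345.1, so τ_1 = 345.1 − 8.041 = 337.1 ns.
γ_1 = 688.6/337.1 = 2.043; β = √(1 − 1/γ²) = √0.7604.

β = 0.872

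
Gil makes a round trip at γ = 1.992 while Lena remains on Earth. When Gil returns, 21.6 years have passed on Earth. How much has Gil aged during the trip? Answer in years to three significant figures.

τ = 10.8 years

γ = 1.992
Gil's clock measures proper time along the trip: τ = Δt/γ = 21.6/1.992 years.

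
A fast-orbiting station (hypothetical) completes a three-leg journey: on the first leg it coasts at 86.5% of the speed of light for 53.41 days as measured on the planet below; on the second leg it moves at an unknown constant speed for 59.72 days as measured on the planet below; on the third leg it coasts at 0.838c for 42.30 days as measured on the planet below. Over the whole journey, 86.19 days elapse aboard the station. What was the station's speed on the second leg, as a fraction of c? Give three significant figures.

β = 0.794

Leg 1: β = 0.865; γ = 1/√(1 − 0.865²) = 1/√0.2518 = 1.993; τ_1 = 53.41/1.993 = 26.80 days.
Leg 2: speed unknown; τ_2 = 59.72/γ_2.
Leg 3: γ = 1/√(1 − 0.838²) = 1/√0.2978 = 1.833; τ_3 = 42.30/1.833 = 23.08 days.
Total proper time: 26.80 + τ_2 + 23.08 = 86.19, so τ_2 = 86.19 − 49.88 = 36.31 days.
γ_2 = 59.72/36.31 = 1.645; β = √(1 − 1/γ²) = √0.6304.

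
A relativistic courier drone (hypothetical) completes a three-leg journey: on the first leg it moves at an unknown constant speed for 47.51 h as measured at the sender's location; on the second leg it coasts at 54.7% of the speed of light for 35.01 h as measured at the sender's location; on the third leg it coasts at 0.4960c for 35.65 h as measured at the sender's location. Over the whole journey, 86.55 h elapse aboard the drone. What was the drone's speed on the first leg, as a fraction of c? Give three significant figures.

Leg 1: speed unknown; τ_1 = 47.51/γ_1.
Leg 2: β = 0.547; γ = 1/√(1 − 0.547²) = 1/√0.7008 = 1.195; τ_2 = 35.01/1.195 = 29.31 h.
Leg 3: γ = 1/√(1 − 0.4960²) = 1/√0.7540 = 1.152; τ_3 = 35.65/1.152 = 30.96 h.
Total proper time: τ_1 + 29.31 + 30.96 = 86.55, so τ_1 = 86.55 − 60.26 = 26.29 h.
γ_1 = 47.51/26.29 = 1.807; β = √(1 − 1/γ²) = √0.6939.

β = 0.833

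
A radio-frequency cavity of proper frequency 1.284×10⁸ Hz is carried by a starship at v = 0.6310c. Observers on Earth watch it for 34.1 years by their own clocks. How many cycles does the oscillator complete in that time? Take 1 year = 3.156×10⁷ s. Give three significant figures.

N = 1.07×10¹⁷

γ = 1/√(1 − 0.6310²) = 1/√0.6018 = 1.289
During 34.1 years of lab time, the oscillator's proper time advances by τ = Δt/γ = 34.1/1.289 = 26.45 years = 8.349×10⁸ s.
N = f × τ = 1.284×10⁸ × 8.349×10⁸ = 1.072×10¹⁷.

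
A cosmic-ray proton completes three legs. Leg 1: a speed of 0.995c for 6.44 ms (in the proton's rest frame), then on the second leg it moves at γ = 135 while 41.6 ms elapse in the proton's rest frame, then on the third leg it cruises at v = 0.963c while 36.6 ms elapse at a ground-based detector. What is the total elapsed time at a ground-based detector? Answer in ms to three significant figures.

Δt = 5720 ms

Leg 1: γ = 1/√(1 − 0.995²) = 1/√0.009975 = 10.01; Δt_1 = 10.01 × 6.44 = 64.48 ms.
Leg 2: γ = 135; Δt_2 = 135.0 × 41.6 = 5616 ms.
Leg 3: 36.6 ms is already measured at a ground-based detector.
Total: 64.48 + 5616 + 36.60 ms.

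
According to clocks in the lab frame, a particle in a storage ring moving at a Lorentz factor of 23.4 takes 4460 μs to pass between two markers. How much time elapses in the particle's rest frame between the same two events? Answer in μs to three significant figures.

γ = 23.4
The interval measured in the lab frame is the dilated one; the clock in the particle's rest frame measures the proper time τ = Δt/γ = 4460/23.40 μs.

τ = 191 μs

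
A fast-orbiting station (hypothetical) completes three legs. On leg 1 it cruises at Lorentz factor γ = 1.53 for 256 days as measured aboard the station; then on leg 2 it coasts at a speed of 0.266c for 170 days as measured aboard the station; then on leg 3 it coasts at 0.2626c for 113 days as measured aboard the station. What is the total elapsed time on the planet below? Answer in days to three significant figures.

Δt = 685 days

Leg 1: γ = 1.53; Δt_1 = 1.530 × 256 = 391.7 days.
Leg 2: γ = 1/√(1 − 0.266²) = 1/√0.9292 = 1.037; Δt_2 = 1.037 × 170 = 176.4 days.
Leg 3: γ = 1/√(1 − 0.2626²) = 1/√0.9310 = 1.036; Δt_3 = 1.036 × 113 = 117.1 days.
Total: 391.7 + 176.4 + 117.1 days.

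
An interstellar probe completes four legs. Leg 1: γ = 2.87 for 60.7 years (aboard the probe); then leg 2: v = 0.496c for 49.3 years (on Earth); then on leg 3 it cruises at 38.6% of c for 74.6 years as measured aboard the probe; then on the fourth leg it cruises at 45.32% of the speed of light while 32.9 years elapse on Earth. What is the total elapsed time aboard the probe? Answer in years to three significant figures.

Leg 1: 60.7 years is already measured aboard the probe.
Leg 2: γ = 1/√(1 − 0.496²) = 1/√0.7540 = 1.152; τ_2 = 49.3/1.152 = 42.81 years.
Leg 3: 74.6 years is already measured aboard the probe.
Leg 4: β = 0.4532; γ = 1/√(1 − 0.4532²) = 1/√0.7946 = 1.122; τ_4 = 32.9/1.122 = 29.33 years.
Total: 60.70 + 42.81 + 74.60 + 29.33 years.

τ = 207 years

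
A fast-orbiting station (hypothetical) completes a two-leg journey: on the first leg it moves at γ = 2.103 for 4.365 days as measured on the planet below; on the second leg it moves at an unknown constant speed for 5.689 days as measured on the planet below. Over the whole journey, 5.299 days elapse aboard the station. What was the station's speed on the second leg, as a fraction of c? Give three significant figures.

Leg 1: γ = 2.103; τ_1 = 4.365/2.103 = 2.076 days.
Leg 2: speed unknown; τ_2 = 5.689/γ_2.
Total proper time: 2.076 + τ_2 = 5.299, so τ_2 = 5.299 − 2.076 = 3.223 days.
γ_2 = 5.689/3.223 = 1.765; β = √(1 − 1/γ²) = √0.6790.

β = 0.824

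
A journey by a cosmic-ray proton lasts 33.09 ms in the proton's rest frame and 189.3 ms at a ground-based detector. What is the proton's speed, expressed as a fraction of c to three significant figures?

v = 0.985c

The proper time is measured in the proton's rest frame (both events occur at the proton's location); Δt is measured at a ground-based detector. γ = Δt/τ = 189.3/33.09 = 5.721.
β = √(1 − 1/γ²) = √(1 − 0.03056) = √0.9694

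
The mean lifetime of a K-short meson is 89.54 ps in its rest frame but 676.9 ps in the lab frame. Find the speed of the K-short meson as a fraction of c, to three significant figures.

γ = Δt/τ₀ = 676.9/89.54 = 7.560
β = √(1 − 1/γ²) = √(1 − 0.01750) = √0.9825

β = 0.991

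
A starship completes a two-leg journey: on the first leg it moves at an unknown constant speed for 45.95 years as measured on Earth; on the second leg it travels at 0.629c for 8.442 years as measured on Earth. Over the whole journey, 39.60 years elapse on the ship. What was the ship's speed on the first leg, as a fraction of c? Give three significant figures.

β = 0.695

Leg 1: speed unknown; τ_1 = 45.95/γ_1.
Leg 2: γ = 1/√(1 − 0.629²) = 1/√0.6044 = 1.286; τ_2 = 8.442/1.286 = 6.563 years.
Total proper time: τ_1 + 6.563 = 39.60, so τ_1 = 39.60 − 6.563 = 33.04 years.
γ_1 = 45.95/33.04 = 1.391; β = √(1 − 1/γ²) = √0.4831.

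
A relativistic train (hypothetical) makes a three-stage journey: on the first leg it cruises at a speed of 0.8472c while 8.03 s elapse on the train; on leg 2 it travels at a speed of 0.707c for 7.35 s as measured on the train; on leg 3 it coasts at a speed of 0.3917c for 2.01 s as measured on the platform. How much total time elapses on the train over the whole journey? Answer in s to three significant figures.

Leg 1: 8.03 s is already measured on the train.
Leg 2: 7.35 s is already measured on the train.
Leg 3: γ = 1/√(1 − 0.3917²) = 1/√0.8466 = 1.087; τ_3 = 2.01/1.087 = 1.849 s.
Total: 8.030 + 7.350 + 1.849 s.

τ = 17.2 s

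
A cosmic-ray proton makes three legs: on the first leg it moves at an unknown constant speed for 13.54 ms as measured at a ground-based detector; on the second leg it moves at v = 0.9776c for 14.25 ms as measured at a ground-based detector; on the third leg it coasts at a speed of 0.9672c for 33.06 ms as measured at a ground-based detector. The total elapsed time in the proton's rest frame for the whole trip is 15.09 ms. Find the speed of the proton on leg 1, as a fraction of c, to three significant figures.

β = 0.962

Leg 1: speed unknown; τ_1 = 13.54/γ_1.
Leg 2: γ = 1/√(1 − 0.9776²) = 1/√0.04430 = 4.751; τ_2 = 14.25/4.751 = 2.999 ms.
Leg 3: γ = 1/√(1 − 0.9672²) = 1/√0.06452 = 3.937; τ_3 = 33.06/3.937 = 8.398 ms.
Total proper time: τ_1 + 2.999 + 8.398 = 15.09, so τ_1 = 15.09 − 11.40 = 3.693 ms.
γ_1 = 13.54/3.693 = 3.666; β = √(1 − 1/γ²) = √0.9256.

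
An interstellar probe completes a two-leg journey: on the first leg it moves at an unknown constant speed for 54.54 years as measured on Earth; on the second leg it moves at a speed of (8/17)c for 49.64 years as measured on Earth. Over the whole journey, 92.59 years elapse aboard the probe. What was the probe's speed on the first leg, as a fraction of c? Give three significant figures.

Leg 1: speed unknown; τ_1 = 54.54/γ_1.
Leg 2: γ = 1/√(1 − (8/17)²) = 17/15 ≈ 1.133; τ_2 = 49.64/1.133 = 43.80 years.
Total proper time: τ_1 + 43.80 = 92.59, so τ_1 = 92.59 − 43.80 = 48.79 years.
γ_1 = 54.54/48.79 = 1.118; β = √(1 − 1/γ²) = √0.1997.

β = 0.447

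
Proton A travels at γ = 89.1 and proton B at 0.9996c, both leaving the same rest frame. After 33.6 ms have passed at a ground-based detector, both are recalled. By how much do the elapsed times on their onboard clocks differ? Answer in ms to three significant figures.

A: γ = 89.1; τ_A = 33.6/89.10 = 0.3771 ms.
B: γ = 1/√(1 − 0.9996²) = 1/√7.998×10⁻⁴ = 35.36; τ_B = 33.6/35.36 = 0.9503 ms.

|τ_A − τ_B| = 0.573 ms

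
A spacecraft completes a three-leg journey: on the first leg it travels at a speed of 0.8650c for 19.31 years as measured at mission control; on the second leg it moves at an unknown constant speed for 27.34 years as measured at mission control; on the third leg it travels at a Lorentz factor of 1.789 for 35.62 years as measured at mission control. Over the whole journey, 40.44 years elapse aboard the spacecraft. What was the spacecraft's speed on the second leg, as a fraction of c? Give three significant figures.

Leg 1: γ = 1/√(1 − 0.8650²) = 1/√0.2518 = 1.993; τ_1 = 19.31/1.993 = 9.689 years.
Leg 2: speed unknown; τ_2 = 27.34/γ_2.
Leg 3: γ = 1.789; τ_3 = 35.62/1.789 = 19.91 years.
Total proper time: 9.689 + τ_2 + 19.91 = 40.44, so τ_2 = 40.44 − 29.60 = 10.84 years.
γ_2 = 27.34/10.84 = 2.522; β = √(1 − 1/γ²) = √0.8428.

β = 0.918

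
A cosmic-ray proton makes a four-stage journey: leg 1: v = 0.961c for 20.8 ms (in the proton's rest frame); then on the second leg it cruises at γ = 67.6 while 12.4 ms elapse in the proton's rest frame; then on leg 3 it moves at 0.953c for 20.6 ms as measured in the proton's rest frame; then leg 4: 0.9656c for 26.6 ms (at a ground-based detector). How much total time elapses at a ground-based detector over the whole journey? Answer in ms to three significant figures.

Leg 1: γ = 1/√(1 − 0.961²) = 1/√0.07648 = 3.616; Δt_1 = 3.616 × 20.8 = 75.21 ms.
Leg 2: γ = 67.6; Δt_2 = 67.60 × 12.4 = 838.2 ms.
Leg 3: γ = 1/√(1 − 0.953²) = 1/√0.09179 = 3.301; Δt_3 = 3.301 × 20.6 = 67.99 ms.
Leg 4: 26.6 ms is already measured at a ground-based detector.
Total: 75.21 + 838.2 + 67.99 + 26.60 ms.

Δt = 1010 ms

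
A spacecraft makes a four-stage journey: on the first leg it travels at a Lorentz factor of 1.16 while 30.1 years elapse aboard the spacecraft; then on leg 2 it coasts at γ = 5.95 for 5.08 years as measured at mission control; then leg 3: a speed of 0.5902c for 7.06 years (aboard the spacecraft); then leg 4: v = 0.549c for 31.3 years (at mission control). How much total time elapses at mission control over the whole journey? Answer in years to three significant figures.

Leg 1: γ = 1.16; Δt_1 = 1.160 × 30.1 = 34.92 years.
Leg 2: 5.08 years is already measured at mission control.
Leg 3: γ = 1/√(1 − 0.5902²) = 1/√0.6517 = 1.239; Δt_3 = 1.239 × 7.06 = 8.746 years.
Leg 4: 31.3 years is already measured at mission control.
Total: 34.92 + 5.080 + 8.746 + 31.30 years.

Δt = 80.0 years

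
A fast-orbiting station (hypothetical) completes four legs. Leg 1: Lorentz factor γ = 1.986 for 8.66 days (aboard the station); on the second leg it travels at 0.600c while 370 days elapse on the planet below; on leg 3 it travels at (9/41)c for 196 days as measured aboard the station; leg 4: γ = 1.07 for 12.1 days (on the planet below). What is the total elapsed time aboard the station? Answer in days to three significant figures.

τ = 512 days

Leg 1: 8.66 days is already measured aboard the station.
Leg 2: γ = 1/√(1 − 0.600²) = 5/4 = 1.250; τ_2 = 370/1.250 = 296.0 days.
Leg 3: 196 days is already measured aboard the station.
Leg 4: γ = 1.07; τ_4 = 12.1/1.070 = 11.31 days.
Total: 8.660 + 296.0 + 196.0 + 11.31 days.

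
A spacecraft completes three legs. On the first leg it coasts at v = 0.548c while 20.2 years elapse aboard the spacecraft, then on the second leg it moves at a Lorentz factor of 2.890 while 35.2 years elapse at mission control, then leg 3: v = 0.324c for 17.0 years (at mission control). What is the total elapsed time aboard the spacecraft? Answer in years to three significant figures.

τ = 48.5 years

Leg 1: 20.2 years is already measured aboard the spacecraft.
Leg 2: γ = 2.890; τ_2 = 35.2/2.890 = 12.18 years.
Leg 3: γ = 1/√(1 − 0.324²) = 1/√0.8950 = 1.057; τ_3 = 17.0/1.057 = 16.08 years.
Total: 20.20 + 12.18 + 16.08 years.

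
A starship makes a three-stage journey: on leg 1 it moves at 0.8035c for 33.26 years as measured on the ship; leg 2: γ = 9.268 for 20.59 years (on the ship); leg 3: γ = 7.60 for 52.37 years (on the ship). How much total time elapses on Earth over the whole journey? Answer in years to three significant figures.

Δt = 645 years

Leg 1: γ = 1/√(1 − 0.8035²) = 1/√0.3544 = 1.680; Δt_1 = 1.680 × 33.26 = 55.87 years.
Leg 2: γ = 9.268; Δt_2 = 9.268 × 20.59 = 190.8 years.
Leg 3: γ = 7.60; Δt_3 = 7.600 × 52.37 = 398.0 years.
Total: 55.87 + 190.8 + 398.0 years.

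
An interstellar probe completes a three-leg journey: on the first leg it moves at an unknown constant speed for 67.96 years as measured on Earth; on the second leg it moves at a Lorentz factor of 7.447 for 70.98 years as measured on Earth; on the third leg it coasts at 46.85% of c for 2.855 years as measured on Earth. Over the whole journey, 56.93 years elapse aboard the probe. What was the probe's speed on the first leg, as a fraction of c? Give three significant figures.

Leg 1: speed unknown; τ_1 = 67.96/γ_1.
Leg 2: γ = 7.447; τ_2 = 70.98/7.447 = 9.531 years.
Leg 3: β = 0.4685; γ = 1/√(1 − 0.4685²) = 1/√0.7805 = 1.132; τ_3 = 2.855/1.132 = 2.522 years.
Total proper time: τ_1 + 9.531 + 2.522 = 56.93, so τ_1 = 56.93 − 12.05 = 44.88 years.
γ_1 = 67.96/44.88 = 1.514; β = √(1 − 1/γ²) = √0.5640.

β = 0.751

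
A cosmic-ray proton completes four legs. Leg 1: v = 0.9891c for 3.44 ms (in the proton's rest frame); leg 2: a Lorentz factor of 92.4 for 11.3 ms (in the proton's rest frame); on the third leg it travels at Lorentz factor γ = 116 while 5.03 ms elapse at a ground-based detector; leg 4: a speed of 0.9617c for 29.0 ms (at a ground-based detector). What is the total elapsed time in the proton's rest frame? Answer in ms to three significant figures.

Leg 1: 3.44 ms is already measured in the proton's rest frame.
Leg 2: 11.3 ms is already measured in the proton's rest frame.
Leg 3: γ = 116; τ_3 = 5.03/116.0 = 0.04336 ms.
Leg 4: γ = 1/√(1 − 0.9617²) = 1/√0.07513 = 3.648; τ_4 = 29.0/3.648 = 7.949 ms.
Total: 3.440 + 11.30 + 0.04336 + 7.949 ms.

τ = 22.7 ms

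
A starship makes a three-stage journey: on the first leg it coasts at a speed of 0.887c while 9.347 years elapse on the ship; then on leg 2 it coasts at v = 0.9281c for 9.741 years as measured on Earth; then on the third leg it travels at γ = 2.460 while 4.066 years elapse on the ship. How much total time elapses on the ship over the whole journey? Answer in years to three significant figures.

Leg 1: 9.347 years is already measured on the ship.
Leg 2: γ = 1/√(1 − 0.9281²) = 1/√0.1386 = 2.686; τ_2 = 9.741/2.686 = 3.627 years.
Leg 3: 4.066 years is already measured on the ship.
Total: 9.347 + 3.627 + 4.066 years.

τ = 17.0 years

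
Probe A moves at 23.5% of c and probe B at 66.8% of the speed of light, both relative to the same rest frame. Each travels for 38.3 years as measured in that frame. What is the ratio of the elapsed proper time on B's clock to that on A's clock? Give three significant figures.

A: β = 0.235; γ = 1/√(1 − 0.235²) = 1/√0.9448 = 1.029. B: β = 0.668; γ = 1/√(1 − 0.668²) = 1/√0.5538 = 1.344.
τ_A/τ_B = γ_B/γ_A = 1.344/1.029 = 1.306, so τ_B/τ_A = 0.7656.

τ_B/τ_A = 0.766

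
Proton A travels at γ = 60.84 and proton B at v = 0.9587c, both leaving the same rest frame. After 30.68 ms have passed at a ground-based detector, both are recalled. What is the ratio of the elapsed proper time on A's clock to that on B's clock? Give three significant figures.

τ_A/τ_B = 0.0578

A: γ = 60.84. B: γ = 1/√(1 − 0.9587²) = 1/√0.08089 = 3.516.
τ_A/τ_B = γ_B/γ_A = 3.516/60.84 = 0.05779, so τ_A/τ_B = 0.05779.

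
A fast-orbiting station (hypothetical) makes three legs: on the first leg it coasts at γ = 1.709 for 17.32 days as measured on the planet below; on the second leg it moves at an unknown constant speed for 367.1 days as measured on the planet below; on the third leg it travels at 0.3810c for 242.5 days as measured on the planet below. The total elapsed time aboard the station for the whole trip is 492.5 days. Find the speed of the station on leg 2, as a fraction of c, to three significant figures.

β = 0.711

Leg 1: γ = 1.709; τ_1 = 17.32/1.709 = 10.13 days.
Leg 2: speed unknown; τ_2 = 367.1/γ_2.
Leg 3: γ = 1/√(1 − 0.3810²) = 1/√0.8548 = 1.082; τ_3 = 242.5/1.082 = 224.2 days.
Total proper time: 10.13 + τ_2 + 224.2 = 492.5, so τ_2 = 492.5 − 234.3 = 258.2 days.
γ_2 = 367.1/258.2 = 1.422; β = √(1 − 1/γ²) = √0.5055.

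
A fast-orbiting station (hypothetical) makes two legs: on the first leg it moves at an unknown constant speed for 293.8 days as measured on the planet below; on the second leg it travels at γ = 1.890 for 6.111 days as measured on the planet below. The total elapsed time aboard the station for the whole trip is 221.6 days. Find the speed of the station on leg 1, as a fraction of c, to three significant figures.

Leg 1: speed unknown; τ_1 = 293.8/γ_1.
Leg 2: γ = 1.890; τ_2 = 6.111/1.890 = 3.233 days.
Total proper time: τ_1 + 3.233 = 221.6, so τ_1 = 221.6 − 3.233 = 218.4 days.
γ_1 = 293.8/218.4 = 1.345; β = √(1 − 1/γ²) = √0.4476.

β = 0.669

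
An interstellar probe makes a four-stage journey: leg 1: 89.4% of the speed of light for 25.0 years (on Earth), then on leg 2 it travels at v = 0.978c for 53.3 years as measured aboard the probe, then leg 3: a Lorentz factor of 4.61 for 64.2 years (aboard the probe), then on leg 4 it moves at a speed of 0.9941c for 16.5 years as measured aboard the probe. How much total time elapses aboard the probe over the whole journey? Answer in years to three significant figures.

τ = 145 years

Leg 1: β = 0.894; γ = 1/√(1 − 0.894²) = 1/√0.2008 = 2.232; τ_1 = 25.0/2.232 = 11.20 years.
Leg 2: 53.3 years is already measured aboard the probe.
Leg 3: 64.2 years is already measured aboard the probe.
Leg 4: 16.5 years is already measured aboard the probe.
Total: 11.20 + 53.30 + 64.20 + 16.50 years.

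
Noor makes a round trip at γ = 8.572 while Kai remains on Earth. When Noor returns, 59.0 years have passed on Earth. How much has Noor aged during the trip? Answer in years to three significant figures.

γ = 8.572
Noor's clock measures proper time along the trip: τ = Δt/γ = 59.0/8.572 years.

τ = 6.88 years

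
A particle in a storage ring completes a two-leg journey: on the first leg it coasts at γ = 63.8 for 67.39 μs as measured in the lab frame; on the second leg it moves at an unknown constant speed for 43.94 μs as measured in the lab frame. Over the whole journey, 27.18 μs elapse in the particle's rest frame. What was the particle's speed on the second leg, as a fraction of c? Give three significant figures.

Leg 1: γ = 63.8; τ_1 = 67.39/63.80 = 1.056 μs.
Leg 2: speed unknown; τ_2 = 43.94/γ_2.
Total proper time: 1.056 + τ_2 = 27.18, so τ_2 = 27.18 − 1.056 = 26.12 μs.
γ_2 = 43.94/26.12 = 1.682; β = √(1 − 1/γ²) = √0.6465.

β = 0.804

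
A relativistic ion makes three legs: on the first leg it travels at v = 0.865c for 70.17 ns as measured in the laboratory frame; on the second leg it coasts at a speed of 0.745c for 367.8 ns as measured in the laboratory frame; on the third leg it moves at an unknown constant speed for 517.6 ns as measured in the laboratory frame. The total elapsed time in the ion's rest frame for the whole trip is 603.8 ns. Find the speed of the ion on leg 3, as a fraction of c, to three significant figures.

β = 0.781

Leg 1: γ = 1/√(1 − 0.865²) = 1/√0.2518 = 1.993; τ_1 = 70.17/1.993 = 35.21 ns.
Leg 2: γ = 1/√(1 − 0.745²) = 1/√0.4450 = 1.499; τ_2 = 367.8/1.499 = 245.3 ns.
Leg 3: speed unknown; τ_3 = 517.6/γ_3.
Total proper time: 35.21 + 245.3 + τ_3 = 603.8, so τ_3 = 603.8 − 280.6 = 323.2 ns.
γ_3 = 517.6/323.2 = 1.601; β = √(1 − 1/γ²) = √0.6100.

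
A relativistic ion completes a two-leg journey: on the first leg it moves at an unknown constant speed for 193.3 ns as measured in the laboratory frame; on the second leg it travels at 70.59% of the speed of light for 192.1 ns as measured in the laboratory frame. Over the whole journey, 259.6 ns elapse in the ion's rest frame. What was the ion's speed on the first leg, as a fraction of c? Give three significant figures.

β = 0.769

Leg 1: speed unknown; τ_1 = 193.3/γ_1.
Leg 2: β = 0.7059; γ = 1/√(1 − 0.7059²) = 1/√0.5017 = 1.412; τ_2 = 192.1/1.412 = 136.1 ns.
Total proper time: τ_1 + 136.1 = 259.6, so τ_1 = 259.6 − 136.1 = 123.5 ns.
γ_1 = 193.3/123.5 = 1.565; β = √(1 − 1/γ²) = √0.5916.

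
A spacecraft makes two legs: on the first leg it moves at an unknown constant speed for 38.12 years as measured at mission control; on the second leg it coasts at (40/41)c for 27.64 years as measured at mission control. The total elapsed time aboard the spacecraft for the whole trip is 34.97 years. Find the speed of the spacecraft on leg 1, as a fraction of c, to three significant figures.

β = 0.652

Leg 1: speed unknown; τ_1 = 38.12/γ_1.
Leg 2: γ = 1/√(1 − (40/41)²) = 41/9 ≈ 4.556; τ_2 = 27.64/4.556 = 6.067 years.
Total proper time: τ_1 + 6.067 = 34.97, so τ_1 = 34.97 − 6.067 = 28.90 years.
γ_1 = 38.12/28.90 = 1.319; β = √(1 − 1/γ²) = √0.4251.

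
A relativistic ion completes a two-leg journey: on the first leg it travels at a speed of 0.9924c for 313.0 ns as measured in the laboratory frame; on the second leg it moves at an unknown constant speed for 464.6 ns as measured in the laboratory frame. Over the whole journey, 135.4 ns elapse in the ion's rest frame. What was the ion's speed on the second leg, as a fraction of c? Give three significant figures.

β = 0.978

Leg 1: γ = 1/√(1 − 0.9924²) = 1/√0.01514 = 8.127; τ_1 = 313.0/8.127 = 38.52 ns.
Leg 2: speed unknown; τ_2 = 464.6/γ_2.
Total proper time: 38.52 + τ_2 = 135.4, so τ_2 = 135.4 − 38.52 = 96.88 ns.
γ_2 = 464.6/96.88 = 4.795; β = √(1 − 1/γ²) = √0.9565.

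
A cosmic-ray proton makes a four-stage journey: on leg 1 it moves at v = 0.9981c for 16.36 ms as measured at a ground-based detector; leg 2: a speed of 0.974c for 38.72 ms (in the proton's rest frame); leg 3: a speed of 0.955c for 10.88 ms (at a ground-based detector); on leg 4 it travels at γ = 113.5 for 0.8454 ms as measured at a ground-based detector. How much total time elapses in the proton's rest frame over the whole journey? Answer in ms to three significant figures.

Leg 1: γ = 1/√(1 − 0.9981²) = 1/√0.003796 = 16.23; τ_1 = 16.36/16.23 = 1.008 ms.
Leg 2: 38.72 ms is already measured in the proton's rest frame.
Leg 3: γ = 1/√(1 − 0.955²) = 1/√0.08798 = 3.371; τ_3 = 10.88/3.371 = 3.227 ms.
Leg 4: γ = 113.5; τ_4 = 0.8454/113.5 = 0.007448 ms.
Total: 1.008 + 38.72 + 3.227 + 0.007448 ms.

τ = 43.0 ms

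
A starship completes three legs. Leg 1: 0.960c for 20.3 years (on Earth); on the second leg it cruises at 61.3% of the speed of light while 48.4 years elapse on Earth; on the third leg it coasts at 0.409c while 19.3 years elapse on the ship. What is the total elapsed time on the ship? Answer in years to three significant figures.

τ = 63.2 years

Leg 1: γ = 1/√(1 − 0.960²) = 25/7 ≈ 3.571; τ_1 = 20.3/3.571 = 5.684 years.
Leg 2: β = 0.613; γ = 1/√(1 − 0.613²) = 1/√0.6242 = 1.266; τ_2 = 48.4/1.266 = 38.24 years.
Leg 3: 19.3 years is already measured on the ship.
Total: 5.684 + 38.24 + 19.30 years.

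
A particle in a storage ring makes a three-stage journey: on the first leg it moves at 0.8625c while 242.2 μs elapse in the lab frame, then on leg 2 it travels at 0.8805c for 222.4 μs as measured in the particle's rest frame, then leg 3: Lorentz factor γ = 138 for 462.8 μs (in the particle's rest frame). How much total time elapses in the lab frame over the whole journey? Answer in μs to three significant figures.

Δt = 6.46×10⁴ μs

Leg 1: 242.2 μs is already measured in the lab frame.
Leg 2: γ = 1/√(1 − 0.8805²) = 1/√0.2247 = 2.109; Δt_2 = 2.109 × 222.4 = 469.2 μs.
Leg 3: γ = 138; Δt_3 = 138.0 × 462.8 = 6.387×10⁴ μs.
Total: 242.2 + 469.2 + 6.387×10⁴ μs.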